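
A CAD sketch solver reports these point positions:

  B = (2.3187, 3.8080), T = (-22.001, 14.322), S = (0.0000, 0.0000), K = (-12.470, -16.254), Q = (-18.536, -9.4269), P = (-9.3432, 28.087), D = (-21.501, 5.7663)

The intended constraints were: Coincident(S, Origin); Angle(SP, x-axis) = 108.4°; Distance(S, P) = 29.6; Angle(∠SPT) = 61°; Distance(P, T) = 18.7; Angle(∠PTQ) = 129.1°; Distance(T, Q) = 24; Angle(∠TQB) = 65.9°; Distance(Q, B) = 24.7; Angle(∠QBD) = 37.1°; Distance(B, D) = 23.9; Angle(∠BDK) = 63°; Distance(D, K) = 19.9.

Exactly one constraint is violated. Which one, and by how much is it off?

Distance(D, K) = 19.9 — off by 3.90.

S = (0.00, 0.00) ✓; SP at 108.4° ✓; |SP| = 29.60 ✓; ∠SPT = 61.00° ✓; |PT| = 18.70 ✓; ∠PTQ = 129.1° ✓; |TQ| = 24.00 ✓; ∠TQB = 65.90° ✓; |QB| = 24.70 ✓; ∠QBD = 37.10° ✓; |BD| = 23.90 ✓; ∠BDK = 63.00° ✓; |DK| = 23.80 ✗.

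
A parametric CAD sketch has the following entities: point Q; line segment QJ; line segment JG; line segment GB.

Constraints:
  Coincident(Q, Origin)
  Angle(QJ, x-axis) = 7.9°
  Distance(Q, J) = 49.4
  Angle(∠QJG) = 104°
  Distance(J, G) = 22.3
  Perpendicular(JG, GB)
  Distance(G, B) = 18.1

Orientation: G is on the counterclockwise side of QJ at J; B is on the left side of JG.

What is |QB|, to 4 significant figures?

45.42

Q is at the origin; QJ runs at 7.9° with length 49.4, so J = 49.4·(cos 7.9°, sin 7.9°) = (48.93, 6.790). ∠QJG = 104.0°, so JG runs at 7.9° + (180° − 104.0°) = 83.90° from the x-axis; with |JG| = 22.3, G = J + 22.3·(cos 83.90°, sin 83.90°) = (51.30, 28.96). JG is perpendicular to GB; with |GB| = 18.1 on the left of JG, B = G + 18.1·(-0.9943, 0.1063) = (33.30, 30.89). Then |QB| = |B − Q| = 45.42.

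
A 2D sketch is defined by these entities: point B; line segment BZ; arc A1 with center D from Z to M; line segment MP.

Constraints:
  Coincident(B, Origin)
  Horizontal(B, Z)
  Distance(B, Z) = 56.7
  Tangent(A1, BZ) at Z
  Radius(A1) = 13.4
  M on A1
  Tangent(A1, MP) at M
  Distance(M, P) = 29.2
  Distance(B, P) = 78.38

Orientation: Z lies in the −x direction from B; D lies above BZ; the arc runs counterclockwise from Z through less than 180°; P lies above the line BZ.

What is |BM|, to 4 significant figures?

51.10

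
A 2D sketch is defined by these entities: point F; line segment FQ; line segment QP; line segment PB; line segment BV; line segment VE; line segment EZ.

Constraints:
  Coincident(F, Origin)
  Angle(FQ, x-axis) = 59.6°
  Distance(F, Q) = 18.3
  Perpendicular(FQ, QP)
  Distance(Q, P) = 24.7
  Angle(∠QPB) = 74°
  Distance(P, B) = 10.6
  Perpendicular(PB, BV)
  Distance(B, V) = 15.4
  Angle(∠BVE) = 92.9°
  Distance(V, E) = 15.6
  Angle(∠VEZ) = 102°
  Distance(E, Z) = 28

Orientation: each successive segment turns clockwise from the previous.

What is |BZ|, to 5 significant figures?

25.240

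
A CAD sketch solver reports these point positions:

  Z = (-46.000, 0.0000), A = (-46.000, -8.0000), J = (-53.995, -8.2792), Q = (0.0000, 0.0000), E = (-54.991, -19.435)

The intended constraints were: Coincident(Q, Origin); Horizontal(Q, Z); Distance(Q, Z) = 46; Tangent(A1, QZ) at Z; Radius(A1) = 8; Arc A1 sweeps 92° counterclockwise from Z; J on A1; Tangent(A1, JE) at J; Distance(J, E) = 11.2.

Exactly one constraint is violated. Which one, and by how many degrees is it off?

Tangent(A1, JE) at J — off by 7.10°.

Q = (0.00, 0.00) ✓; Q.y = 0.00, Z.y = 0.00 ✓; |QZ| = 46.00 ✓; ∠(AZ, ZQ) = 90.00° ✓; |AZ| = 8.000 ✓; bearing(A→J) − bearing(A→Z) = 92.00° ✓; |AJ| = 8.000 ✓; ∠(AJ, JE) = 97.10° ✗; |JE| = 11.20 ✓.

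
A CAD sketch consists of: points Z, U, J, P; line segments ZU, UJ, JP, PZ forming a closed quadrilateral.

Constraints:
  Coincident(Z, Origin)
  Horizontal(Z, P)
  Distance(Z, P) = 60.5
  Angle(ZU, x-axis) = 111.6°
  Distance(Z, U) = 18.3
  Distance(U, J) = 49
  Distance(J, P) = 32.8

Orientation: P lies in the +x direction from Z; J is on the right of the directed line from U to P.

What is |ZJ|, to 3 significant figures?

34.1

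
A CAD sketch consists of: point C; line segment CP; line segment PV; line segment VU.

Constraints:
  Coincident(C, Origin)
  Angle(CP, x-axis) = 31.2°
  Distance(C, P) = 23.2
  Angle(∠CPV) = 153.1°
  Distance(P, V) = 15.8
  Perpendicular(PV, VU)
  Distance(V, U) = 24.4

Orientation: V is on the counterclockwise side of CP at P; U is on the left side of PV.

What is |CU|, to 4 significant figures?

39.05

C is at the origin; CP runs at 31.2° with length 23.2, so P = 23.2·(cos 31.2°, sin 31.2°) = (19.84, 12.02). ∠CPV = 153.1°, so PV runs at 31.2° + (180° − 153.1°) = 58.10° from the x-axis; with |PV| = 15.8, V = P + 15.8·(cos 58.10°, sin 58.10°) = (28.19, 25.43). The perpendicularity gives VU at right angles to PV; with |VU| = 24.4 on the left of PV, U = V + 24.4·(-0.8490, 0.5284) = (7.479, 38.33). Then |CU| = |U − C| = 39.05.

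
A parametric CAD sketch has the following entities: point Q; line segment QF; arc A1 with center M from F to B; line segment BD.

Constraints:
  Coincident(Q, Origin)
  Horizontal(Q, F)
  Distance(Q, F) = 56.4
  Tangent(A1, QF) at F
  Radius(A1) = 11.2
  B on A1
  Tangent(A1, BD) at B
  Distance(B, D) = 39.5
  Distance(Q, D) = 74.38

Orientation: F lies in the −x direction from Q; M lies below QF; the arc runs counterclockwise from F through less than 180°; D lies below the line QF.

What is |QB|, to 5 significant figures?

68.579

Checks: |QF| = 56.40 ✓; |MB| = 11.20 ✓; ∠(MB, BD) = 90.00° ✓; |BD| = 39.50 ✓; |QD| = 74.38 ✓.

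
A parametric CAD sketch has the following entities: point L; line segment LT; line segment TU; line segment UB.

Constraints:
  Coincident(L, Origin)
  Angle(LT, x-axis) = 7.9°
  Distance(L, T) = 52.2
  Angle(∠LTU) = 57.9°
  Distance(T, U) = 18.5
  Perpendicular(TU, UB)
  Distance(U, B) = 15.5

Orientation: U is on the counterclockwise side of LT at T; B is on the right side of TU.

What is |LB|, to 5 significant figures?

60.430

L is at the origin; LT runs at 7.9° with length 52.2, so T = 52.2·(cos 7.9°, sin 7.9°) = (51.705, 7.1746). ∠LTU = 57.9°, so TU runs at 7.9° + (180° − 57.9°) = 130.00° from the x-axis; with |TU| = 18.5, U = T + 18.5·(cos 130.00°, sin 130.00°) = (39.813, 21.346). TU is perpendicular to UB; with |UB| = 15.5 on the right of TU, B = U + 15.5·(0.76604, 0.64279) = (51.687, 31.310). Then |LB| = |B − L| = 60.430.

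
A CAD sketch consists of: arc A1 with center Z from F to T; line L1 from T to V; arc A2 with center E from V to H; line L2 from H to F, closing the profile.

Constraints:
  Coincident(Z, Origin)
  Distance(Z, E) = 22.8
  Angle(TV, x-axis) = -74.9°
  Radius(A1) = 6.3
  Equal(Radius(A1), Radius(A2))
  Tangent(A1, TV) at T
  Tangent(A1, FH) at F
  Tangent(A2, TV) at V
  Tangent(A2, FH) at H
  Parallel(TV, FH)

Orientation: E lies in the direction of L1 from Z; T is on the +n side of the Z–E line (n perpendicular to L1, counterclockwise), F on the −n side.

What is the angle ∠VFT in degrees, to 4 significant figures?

61.07°

The slot axis is L1's direction at -74.9°, so u = (cos -74.9°, sin -74.9°) = (0.2605, -0.9655) and n = (−sin -74.9°, cos -74.9°) = (0.9655, 0.2605). Z is at the origin and E lies 22.8 along u from Z, so E = 22.8·u = (5.940, -22.01). Tangency of A1 to both parallel lines with radius 6.3 puts T and F at Z ± 6.3·n: T = (6.082, 1.641), F = (-6.082, -1.641). Equal radii place V and H the same way about E: V = E + 6.3·n = (12.02, -20.37), H = E − 6.3·n = (-0.1430, -23.65). Then cos ∠VFT = FV·FT / (|FV||FT|), giving 61.07°.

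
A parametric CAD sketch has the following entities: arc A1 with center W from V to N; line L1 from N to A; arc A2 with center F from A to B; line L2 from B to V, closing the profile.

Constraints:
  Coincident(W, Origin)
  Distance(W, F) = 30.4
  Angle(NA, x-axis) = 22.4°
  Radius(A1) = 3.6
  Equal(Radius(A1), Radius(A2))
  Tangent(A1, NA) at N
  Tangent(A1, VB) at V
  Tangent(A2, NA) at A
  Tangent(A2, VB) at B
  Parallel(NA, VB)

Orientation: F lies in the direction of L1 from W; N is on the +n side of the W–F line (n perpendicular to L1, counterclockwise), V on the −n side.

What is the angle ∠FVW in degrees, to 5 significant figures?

83.246°

The slot axis is L1's direction at 22.4°, so u = (cos 22.4°, sin 22.4°) = (0.92455, 0.38107) and n = (−sin 22.4°, cos 22.4°) = (-0.38107, 0.92455). W is at the origin and F lies 30.4 along u from W, so F = 30.4·u = (28.106, 11.585). Tangency of A1 to both parallel lines with radius 3.6 puts N and V at W ± 3.6·n: N = (-1.3719, 3.3284), V = (1.3719, -3.3284). Then cos ∠FVW = VF·VW / (|VF||VW|), giving 83.246°.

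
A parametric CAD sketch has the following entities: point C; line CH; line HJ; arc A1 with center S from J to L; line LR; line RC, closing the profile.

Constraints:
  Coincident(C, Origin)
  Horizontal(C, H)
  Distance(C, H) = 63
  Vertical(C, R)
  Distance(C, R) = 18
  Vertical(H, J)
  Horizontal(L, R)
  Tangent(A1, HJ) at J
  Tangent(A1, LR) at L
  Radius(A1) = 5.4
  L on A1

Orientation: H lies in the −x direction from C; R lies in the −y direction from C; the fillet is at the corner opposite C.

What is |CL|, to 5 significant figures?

60.347

C is at the origin; CH is horizontal with |CH| = 63.0 and H on the −x side, so H = (-63.000, 0.0000). CR is vertical with |CR| = 18.0 and R on the −y side, so R = (0.0000, -18.000). The virtual corner opposite C is at (-63.000, -18.000). The tangent condition forces SJ to be normal to HJ and tangency of A1 to LR means the radius SL is perpendicular to LR, with radius 5.4, so the center S sits 5.4 in from both sides at S = (-57.600, -12.600). That places the tangent points at J = (-63.000, -12.600) on HJ and L = (-57.600, -18.000) on LR. Then |CL| = |L − C| = 60.347.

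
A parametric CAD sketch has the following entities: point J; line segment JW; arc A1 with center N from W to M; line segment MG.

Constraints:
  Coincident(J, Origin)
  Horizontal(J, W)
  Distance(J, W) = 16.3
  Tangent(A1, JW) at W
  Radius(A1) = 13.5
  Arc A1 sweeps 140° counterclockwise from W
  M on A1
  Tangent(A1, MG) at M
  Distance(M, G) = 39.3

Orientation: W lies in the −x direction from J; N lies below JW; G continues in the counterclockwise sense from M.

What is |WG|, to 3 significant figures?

53.6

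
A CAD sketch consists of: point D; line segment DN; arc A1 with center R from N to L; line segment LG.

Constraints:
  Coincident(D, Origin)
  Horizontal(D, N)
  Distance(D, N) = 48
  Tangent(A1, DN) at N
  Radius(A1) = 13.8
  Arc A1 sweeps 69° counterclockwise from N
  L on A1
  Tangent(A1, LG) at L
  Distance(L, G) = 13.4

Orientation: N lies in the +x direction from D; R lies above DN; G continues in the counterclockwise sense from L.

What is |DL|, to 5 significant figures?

61.524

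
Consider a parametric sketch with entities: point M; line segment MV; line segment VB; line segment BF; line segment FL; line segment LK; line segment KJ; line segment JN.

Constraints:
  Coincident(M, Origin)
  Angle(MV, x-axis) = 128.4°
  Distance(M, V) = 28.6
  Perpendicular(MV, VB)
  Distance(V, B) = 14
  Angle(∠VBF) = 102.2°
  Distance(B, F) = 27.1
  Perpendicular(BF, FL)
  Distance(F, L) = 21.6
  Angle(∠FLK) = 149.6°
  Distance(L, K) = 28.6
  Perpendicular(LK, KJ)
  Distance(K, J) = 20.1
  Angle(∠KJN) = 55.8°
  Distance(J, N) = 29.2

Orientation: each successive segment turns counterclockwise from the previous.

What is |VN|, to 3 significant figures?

26.5

M is at the origin; MV runs at 128.4° with length 28.6, so V = (-17.8, 22.4). The perpendicularity gives VB at right angles to MV, so VB runs at -142°; with |VB| = 14.0, B = (-28.7, 13.7). ∠VBF = 102.2° gives BF at -63.8° from the x-axis; with |BF| = 27.1, F = (-16.8, -10.6). The perpendicularity gives FL at right angles to BF, so FL runs at 26.2°; with |FL| = 21.6, L = (2.61, -1.06). ∠FLK = 149.6° gives LK at 56.6° from the x-axis; with |LK| = 28.6, K = (18.4, 22.8). LK ⟂ KJ, so KJ runs at 147°; with |KJ| = 20.1, J = (1.57, 33.9). ∠KJN = 55.8° gives JN at -89.2° from the x-axis; with |JN| = 29.2, N = (1.98, 4.68). Then |VN| = |N − V| = 26.5.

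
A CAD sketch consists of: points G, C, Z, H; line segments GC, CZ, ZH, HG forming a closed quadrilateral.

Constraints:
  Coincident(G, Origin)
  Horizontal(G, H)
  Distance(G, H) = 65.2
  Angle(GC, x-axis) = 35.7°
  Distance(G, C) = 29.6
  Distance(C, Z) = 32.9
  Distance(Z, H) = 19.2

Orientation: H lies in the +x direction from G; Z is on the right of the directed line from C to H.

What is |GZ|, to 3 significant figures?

47.5

G is at the origin; G and H share the same y with |GH| = 65.2 and H in +x, so H = (65.2, 0). GC runs at 35.7° with |GC| = 29.6, so C = (24.0, 17.3). Z is determined by |CZ| = 32.9 and |ZH| = 19.2 together: it lies at the intersection of circle(C, 32.9) and circle(H, 19.2). With |CH| = 44.6, the foot of the radical line on CH is 30.3 from C and the perpendicular offset is √(32.9² − 30.3²) = 12.8. Taking the right-of-CH solution: Z = (47.0, -6.25).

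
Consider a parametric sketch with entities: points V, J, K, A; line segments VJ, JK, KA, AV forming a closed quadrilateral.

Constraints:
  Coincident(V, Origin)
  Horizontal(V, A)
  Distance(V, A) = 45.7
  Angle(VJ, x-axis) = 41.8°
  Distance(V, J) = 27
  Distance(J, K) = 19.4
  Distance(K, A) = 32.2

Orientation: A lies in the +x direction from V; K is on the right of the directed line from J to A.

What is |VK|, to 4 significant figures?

13.50

Checks: |JK| = 19.40 ✓; |KA| = 32.20 ✓.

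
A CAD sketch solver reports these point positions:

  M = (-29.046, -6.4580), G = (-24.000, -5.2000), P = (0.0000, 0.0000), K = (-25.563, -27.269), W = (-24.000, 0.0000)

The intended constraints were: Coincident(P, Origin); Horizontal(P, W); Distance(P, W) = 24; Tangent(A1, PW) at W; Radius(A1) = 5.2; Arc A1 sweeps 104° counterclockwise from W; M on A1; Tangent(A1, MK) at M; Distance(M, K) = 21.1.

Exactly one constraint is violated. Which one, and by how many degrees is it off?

Tangent(A1, MK) at M — off by 4.50°.

P = (0.00, 0.00) ✓; P.y = 0.00, W.y = 0.00 ✓; |PW| = 24.00 ✓; ∠(GW, WP) = 90.00° ✓; |GW| = 5.200 ✓; bearing(G→M) − bearing(G→W) = 104.0° ✓; |GM| = 5.200 ✓; ∠(GM, MK) = 94.50° ✗; |MK| = 21.10 ✓.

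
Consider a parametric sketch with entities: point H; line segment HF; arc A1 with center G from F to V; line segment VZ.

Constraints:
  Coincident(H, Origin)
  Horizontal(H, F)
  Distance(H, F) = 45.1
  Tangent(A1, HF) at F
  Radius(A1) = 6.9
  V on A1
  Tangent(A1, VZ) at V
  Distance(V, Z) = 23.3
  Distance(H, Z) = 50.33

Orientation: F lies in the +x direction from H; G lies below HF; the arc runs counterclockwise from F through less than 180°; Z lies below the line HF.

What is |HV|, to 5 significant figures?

38.929

Checks: |GV| = 6.900 ✓; ∠(GV, VZ) = 90.00° ✓; |VZ| = 23.30 ✓; |HZ| = 50.33 ✓.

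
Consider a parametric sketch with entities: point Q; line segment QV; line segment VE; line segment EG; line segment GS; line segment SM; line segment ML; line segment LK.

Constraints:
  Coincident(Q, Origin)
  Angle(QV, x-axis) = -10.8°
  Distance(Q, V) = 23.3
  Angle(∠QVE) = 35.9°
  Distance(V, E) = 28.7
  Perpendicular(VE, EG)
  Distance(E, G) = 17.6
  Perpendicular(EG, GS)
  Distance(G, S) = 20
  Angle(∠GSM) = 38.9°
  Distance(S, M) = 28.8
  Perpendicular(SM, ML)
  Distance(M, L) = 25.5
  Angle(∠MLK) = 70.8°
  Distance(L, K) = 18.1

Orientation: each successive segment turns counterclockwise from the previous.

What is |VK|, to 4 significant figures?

39.41

Q is at the origin; QV runs at -10.8° with length 23.3, so V = (22.89, -4.366). ∠QVE = 35.9° gives VE at 133.3° from the x-axis; with |VE| = 28.7, E = (3.204, 16.52). VE ⟂ EG, so EG runs at -136.7°; with |EG| = 17.6, G = (-9.604, 4.451). EG is perpendicular to GS, so GS runs at -46.70°; with |GS| = 20.0, S = (4.112, -10.10). ∠GSM = 38.9° gives SM at 94.40° from the x-axis; with |SM| = 28.8, M = (1.902, 18.61). SM is perpendicular to ML, so ML runs at -175.6°; with |ML| = 25.5, L = (-23.52, 16.65). ∠MLK = 70.8° gives LK at -66.40° from the x-axis; with |LK| = 18.1, K = (-16.28, 0.06785). Then |VK| = |K − V| = 39.41.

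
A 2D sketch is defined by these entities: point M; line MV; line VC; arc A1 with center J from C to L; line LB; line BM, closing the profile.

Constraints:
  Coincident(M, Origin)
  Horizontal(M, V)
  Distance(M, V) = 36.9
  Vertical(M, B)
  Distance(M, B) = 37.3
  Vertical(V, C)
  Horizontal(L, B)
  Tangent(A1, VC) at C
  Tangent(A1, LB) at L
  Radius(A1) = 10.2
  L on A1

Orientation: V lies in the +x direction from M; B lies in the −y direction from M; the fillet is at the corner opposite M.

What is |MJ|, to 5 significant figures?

38.043

M is at the origin; MV is horizontal with |MV| = 36.9 and V on the +x side, so V = (36.900, 0.0000). M and B share the same x with |MB| = 37.3 and B on the −y side, so B = (0.0000, -37.300). The virtual corner opposite M is at (36.900, -37.300). A1 meets VC tangentially, so JC is at right angles to VC and tangency of A1 to LB means the radius JL is perpendicular to LB, with radius 10.2, so the center J sits 10.2 in from both sides at J = (26.700, -27.100). Then |MJ| = |J − M| = 38.043.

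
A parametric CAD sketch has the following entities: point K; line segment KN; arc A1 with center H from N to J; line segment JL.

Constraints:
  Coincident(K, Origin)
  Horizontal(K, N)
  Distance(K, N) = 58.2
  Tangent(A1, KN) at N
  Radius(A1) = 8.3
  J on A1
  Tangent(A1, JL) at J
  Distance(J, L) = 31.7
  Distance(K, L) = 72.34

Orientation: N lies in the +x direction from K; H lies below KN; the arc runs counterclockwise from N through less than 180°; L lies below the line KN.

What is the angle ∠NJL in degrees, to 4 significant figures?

126.5°

K is at the origin; K and N share the same y with |KN| = 58.2 and N on the +x side, so N = (58.20, 0.000). Since A1 is tangent to KN there, HN ⟂ KN, so H = N + (0, -8.3) = (58.20, -8.300). Since HJ ⟂ JL (tangency), |HL| = √(8.3² + 31.7²) = 32.77 regardless of where J sits on A1. So L lies on both circle(K, 72.34) and circle(H, 32.77); the below-KN intersection is L = (59.57, -41.04). J is the foot of the tangent from L: J = (50.27, -10.74).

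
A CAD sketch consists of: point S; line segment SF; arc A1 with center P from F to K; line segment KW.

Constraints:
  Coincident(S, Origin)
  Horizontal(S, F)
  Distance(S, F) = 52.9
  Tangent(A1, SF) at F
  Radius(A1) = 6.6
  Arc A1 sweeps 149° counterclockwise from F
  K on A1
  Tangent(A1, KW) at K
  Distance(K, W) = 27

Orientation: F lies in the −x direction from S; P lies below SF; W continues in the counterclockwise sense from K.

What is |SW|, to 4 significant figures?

42.24

S is at the origin; SF is horizontal with |SF| = 52.9 and F on the −x side, so F = (-52.90, 0.000). A1 meets SF tangentially, so PF is at right angles to SF, so P = F + (0, -6.6) = (-52.90, -6.600). On A1, F sits at bearing 90° from P; a 149° counterclockwise sweep puts K at bearing 239°, so K = P + 6.6·(cos 239°, sin 239°) = (-56.30, -12.26). The tangent condition forces PK to be normal to KW, so KW runs along (−sin 239°, cos 239°); with |KW| = 27.0, W = (-33.16, -26.16). Then |SW| = |W − S| = 42.24.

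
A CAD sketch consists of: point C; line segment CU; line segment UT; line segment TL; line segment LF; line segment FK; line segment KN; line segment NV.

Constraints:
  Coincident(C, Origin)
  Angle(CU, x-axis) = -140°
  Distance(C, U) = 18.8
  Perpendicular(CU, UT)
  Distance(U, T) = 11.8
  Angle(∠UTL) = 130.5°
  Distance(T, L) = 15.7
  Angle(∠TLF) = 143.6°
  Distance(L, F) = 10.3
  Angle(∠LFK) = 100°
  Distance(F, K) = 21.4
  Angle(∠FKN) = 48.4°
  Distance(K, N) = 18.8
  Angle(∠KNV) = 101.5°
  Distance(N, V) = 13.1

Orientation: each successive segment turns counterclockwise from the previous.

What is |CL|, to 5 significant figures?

23.042

CU ⟂ UT, so UT runs at -50.000°; with |UT| = 11.8, T = (-6.8167, -21.124). ∠UTL = 130.5° gives TL at -0.50000° from the x-axis; with |TL| = 15.7, L = (8.8827, -21.261). Then |CL| = |L − C| = 23.042.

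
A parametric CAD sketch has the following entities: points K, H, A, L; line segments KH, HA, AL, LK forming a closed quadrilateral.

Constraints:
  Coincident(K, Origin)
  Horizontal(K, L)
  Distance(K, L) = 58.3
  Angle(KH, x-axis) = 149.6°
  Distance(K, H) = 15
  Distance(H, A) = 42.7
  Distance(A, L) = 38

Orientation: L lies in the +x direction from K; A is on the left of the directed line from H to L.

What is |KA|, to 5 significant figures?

35.009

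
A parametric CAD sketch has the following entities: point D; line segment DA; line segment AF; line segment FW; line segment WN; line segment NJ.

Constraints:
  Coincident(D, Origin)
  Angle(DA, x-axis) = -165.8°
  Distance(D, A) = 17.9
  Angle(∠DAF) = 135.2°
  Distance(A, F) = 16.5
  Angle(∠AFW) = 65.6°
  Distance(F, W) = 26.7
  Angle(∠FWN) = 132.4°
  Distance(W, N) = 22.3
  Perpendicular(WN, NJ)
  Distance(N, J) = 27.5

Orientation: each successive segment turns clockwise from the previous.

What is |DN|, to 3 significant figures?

18.8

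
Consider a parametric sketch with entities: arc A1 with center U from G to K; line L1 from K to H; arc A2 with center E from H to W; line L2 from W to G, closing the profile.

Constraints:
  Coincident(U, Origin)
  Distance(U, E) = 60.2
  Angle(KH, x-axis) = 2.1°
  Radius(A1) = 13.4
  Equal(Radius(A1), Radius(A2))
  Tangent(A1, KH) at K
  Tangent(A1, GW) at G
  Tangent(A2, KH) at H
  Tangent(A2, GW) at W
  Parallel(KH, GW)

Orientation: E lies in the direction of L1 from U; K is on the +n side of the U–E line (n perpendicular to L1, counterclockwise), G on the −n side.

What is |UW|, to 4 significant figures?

61.67

The slot axis is L1's direction at 2.1°, so u = (cos 2.1°, sin 2.1°) = (0.9993, 0.03664) and n = (−sin 2.1°, cos 2.1°) = (-0.03664, 0.9993). U is at the origin and E lies 60.2 along u from U, so E = 60.2·u = (60.16, 2.206). Tangency of A1 to both parallel lines with radius 13.4 puts K and G at U ± 13.4·n: K = (-0.4910, 13.39), G = (0.4910, -13.39). Equal radii place H and W the same way about E: H = E + 13.4·n = (59.67, 15.60), W = E − 13.4·n = (60.65, -11.19). Then |UW| = |W − U| = 61.67.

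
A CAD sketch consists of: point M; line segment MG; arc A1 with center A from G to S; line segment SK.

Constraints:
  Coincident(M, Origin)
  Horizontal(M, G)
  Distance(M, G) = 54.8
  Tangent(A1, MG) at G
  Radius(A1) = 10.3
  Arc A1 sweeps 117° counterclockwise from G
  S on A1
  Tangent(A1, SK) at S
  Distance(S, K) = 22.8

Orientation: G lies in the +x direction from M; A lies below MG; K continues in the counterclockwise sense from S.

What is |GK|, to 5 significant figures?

35.311

On A1, G sits at bearing 90° from A; a 117° counterclockwise sweep puts S at bearing 207°, so S = A + 10.3·(cos 207°, sin 207°) = (45.623, -14.976). Tangency of A1 to SK means the radius AS is perpendicular to SK, so SK runs along (−sin 207°, cos 207°); with |SK| = 22.8, K = (55.974, -35.291). Then |GK| = |K − G| = 35.311.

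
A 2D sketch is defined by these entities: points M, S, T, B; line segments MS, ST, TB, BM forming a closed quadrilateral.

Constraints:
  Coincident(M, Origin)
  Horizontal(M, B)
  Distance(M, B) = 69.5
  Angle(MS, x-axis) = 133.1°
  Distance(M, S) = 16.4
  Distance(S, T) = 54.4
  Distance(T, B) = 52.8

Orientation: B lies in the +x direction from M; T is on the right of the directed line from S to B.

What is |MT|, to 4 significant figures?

38.01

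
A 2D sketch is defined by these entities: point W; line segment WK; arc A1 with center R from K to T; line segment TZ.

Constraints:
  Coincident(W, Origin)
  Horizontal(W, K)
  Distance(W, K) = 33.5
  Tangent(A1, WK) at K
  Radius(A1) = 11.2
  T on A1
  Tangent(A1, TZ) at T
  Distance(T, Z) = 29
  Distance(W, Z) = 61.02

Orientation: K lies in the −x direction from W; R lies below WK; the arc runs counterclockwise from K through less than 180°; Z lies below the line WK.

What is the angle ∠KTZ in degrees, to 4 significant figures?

136.9°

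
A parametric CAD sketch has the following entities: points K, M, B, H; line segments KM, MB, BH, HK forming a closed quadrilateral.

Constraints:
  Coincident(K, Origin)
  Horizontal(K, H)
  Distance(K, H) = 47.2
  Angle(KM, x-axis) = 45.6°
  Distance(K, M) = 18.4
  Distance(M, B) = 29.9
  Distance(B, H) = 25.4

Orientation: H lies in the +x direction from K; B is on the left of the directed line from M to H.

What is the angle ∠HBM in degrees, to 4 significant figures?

82.89°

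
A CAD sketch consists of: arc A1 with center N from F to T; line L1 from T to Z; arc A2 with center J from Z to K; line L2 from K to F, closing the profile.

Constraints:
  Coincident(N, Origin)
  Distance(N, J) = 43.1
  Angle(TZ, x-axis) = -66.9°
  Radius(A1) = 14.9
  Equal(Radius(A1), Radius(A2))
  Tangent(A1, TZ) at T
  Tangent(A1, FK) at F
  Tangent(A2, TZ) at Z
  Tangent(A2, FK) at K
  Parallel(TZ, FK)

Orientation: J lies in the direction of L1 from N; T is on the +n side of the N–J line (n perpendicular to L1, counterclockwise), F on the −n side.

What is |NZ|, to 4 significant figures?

45.60

The slot axis is L1's direction at -66.9°, so u = (cos -66.9°, sin -66.9°) = (0.3923, -0.9198) and n = (−sin -66.9°, cos -66.9°) = (0.9198, 0.3923). N is at the origin and J lies 43.1 along u from N, so J = 43.1·u = (16.91, -39.64). Tangency of A1 to both parallel lines with radius 14.9 puts T and F at N ± 14.9·n: T = (13.71, 5.846), F = (-13.71, -5.846). Equal radii place Z and K the same way about J: Z = J + 14.9·n = (30.62, -33.80), K = J − 14.9·n = (3.204, -45.49). Then |NZ| = |Z − N| = 45.60.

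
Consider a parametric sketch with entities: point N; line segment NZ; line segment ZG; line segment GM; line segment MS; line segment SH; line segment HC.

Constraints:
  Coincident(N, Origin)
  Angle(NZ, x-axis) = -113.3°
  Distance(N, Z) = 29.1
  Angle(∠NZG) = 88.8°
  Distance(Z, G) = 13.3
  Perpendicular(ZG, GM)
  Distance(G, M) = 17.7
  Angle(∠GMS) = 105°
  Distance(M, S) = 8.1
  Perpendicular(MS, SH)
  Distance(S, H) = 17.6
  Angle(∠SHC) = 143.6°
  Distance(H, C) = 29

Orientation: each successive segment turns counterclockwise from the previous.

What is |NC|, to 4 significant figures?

54.40

N is at the origin; NZ runs at -113.3° with length 29.1, so Z = (-11.51, -26.73). ∠NZG = 88.8° gives ZG at -22.10° from the x-axis; with |ZG| = 13.3, G = (0.8125, -31.73). ZG ⟂ GM, so GM runs at 67.90°; with |GM| = 17.7, M = (7.472, -15.33). ∠GMS = 105.0° gives MS at 142.9° from the x-axis; with |MS| = 8.1, S = (1.011, -10.45). The perpendicularity gives SH at right angles to MS, so SH runs at -127.1°; with |SH| = 17.6, H = (-9.605, -24.48). ∠SHC = 143.6° gives HC at -90.70° from the x-axis; with |HC| = 29.0, C = (-9.960, -53.48). Then |NC| = |C − N| = 54.40.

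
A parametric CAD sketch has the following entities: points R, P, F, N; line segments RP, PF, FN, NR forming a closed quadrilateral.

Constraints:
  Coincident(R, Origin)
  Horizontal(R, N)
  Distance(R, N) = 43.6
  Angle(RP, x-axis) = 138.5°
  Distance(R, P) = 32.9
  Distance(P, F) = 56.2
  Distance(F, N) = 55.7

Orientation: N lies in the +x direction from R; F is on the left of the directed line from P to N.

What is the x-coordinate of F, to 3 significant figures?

22.9

Checks: |PF| = 56.20 ✓; |FN| = 55.70 ✓.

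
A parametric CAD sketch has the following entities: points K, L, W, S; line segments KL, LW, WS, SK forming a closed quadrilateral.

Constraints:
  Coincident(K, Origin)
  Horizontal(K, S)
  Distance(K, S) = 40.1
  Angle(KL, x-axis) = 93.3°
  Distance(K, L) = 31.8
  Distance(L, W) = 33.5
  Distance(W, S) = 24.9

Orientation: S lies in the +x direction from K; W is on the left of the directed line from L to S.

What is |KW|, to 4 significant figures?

38.19

Checks: |LW| = 33.50 ✓; |WS| = 24.90 ✓.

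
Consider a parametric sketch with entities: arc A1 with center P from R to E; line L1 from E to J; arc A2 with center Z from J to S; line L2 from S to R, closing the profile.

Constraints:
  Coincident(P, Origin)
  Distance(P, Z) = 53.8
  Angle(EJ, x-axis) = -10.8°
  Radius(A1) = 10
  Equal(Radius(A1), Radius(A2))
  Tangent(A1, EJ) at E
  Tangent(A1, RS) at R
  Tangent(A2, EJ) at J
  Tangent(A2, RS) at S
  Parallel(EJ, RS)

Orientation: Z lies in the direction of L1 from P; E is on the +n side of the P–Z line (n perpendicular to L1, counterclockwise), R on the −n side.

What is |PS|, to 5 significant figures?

54.721

Tangency of A1 to both parallel lines with radius 10.0 puts E and R at P ± 10.0·n: E = (1.8738, 9.8229), R = (-1.8738, -9.8229). Equal radii place J and S the same way about Z: J = Z + 10.0·n = (54.721, -0.25824), S = Z − 10.0·n = (50.973, -19.904). Then |PS| = |S − P| = 54.721.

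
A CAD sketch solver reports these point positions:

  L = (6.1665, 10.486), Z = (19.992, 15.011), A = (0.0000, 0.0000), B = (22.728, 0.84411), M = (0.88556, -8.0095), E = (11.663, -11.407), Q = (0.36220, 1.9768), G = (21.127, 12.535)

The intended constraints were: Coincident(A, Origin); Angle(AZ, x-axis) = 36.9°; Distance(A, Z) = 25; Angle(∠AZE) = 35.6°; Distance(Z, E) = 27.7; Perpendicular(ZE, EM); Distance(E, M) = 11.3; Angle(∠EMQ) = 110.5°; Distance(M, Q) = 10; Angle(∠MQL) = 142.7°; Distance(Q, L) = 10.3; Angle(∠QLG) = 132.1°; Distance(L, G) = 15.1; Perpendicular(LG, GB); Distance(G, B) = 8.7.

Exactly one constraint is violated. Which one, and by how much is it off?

Distance(G, B) = 8.7 — off by 3.10.

A = (0.00, 0.00) ✓; AZ at 36.90° ✓; |AZ| = 25.00 ✓; ∠AZE = 35.60° ✓; |ZE| = 27.70 ✓; ∠(ZE, EM) = 90.00° ✓; |EM| = 11.30 ✓; ∠EMQ = 110.5° ✓; |MQ| = 10.00 ✓; ∠MQL = 142.7° ✓; |QL| = 10.30 ✓; ∠QLG = 132.1° ✓; |LG| = 15.10 ✓; ∠(LG, GB) = 90.00° ✓; |GB| = 11.80 ✗.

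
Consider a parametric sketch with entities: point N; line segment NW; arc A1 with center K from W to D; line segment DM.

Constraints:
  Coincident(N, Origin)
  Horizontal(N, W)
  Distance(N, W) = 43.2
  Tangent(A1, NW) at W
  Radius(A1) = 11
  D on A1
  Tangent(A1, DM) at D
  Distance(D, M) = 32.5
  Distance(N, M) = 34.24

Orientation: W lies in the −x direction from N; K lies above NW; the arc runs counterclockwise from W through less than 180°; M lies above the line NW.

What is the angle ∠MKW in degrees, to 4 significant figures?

125.1°

N is at the origin; NW is horizontal with |NW| = 43.2 and W on the −x side, so W = (-43.20, 0.000). Since A1 is tangent to NW there, KW ⟂ NW, so K = W + (0, 11) = (-43.20, 11.00). Since KD ⟂ DM (tangency), |KM| = √(11.0² + 32.5²) = 34.31 regardless of where D sits on A1. So M lies on both circle(N, 34.24) and circle(K, 34.31); the above-NW intersection is M = (-15.12, 30.72). D is the foot of the tangent from M: D = (-34.33, 4.500).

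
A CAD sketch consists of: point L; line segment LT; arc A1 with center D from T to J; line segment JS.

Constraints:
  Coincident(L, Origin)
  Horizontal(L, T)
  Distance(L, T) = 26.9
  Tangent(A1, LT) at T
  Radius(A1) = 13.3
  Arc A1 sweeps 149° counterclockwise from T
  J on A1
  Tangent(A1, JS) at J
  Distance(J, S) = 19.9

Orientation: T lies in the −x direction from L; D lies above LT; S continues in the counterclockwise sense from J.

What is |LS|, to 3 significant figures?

51.0

On A1, T sits at bearing -90° from D; a 149° counterclockwise sweep puts J at bearing 59°, so J = D + 13.3·(cos 59°, sin 59°) = (-20.0, 24.7). Tangency of A1 to JS means the radius DJ is perpendicular to JS, so JS runs along (−sin 59°, cos 59°); with |JS| = 19.9, S = (-37.1, 34.9). Then |LS| = |S − L| = 51.0.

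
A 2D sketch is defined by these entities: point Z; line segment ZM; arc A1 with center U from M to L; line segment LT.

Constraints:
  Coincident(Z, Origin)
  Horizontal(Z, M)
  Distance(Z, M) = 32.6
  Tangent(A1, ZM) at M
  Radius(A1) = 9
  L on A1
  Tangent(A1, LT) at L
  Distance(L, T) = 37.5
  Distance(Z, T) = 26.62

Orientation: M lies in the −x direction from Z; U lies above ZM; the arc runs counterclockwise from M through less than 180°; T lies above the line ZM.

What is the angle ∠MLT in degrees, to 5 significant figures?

159.71°

Checks: ∠(UM, MZ) = 90.00° ✓; |UL| = 9.000 ✓; ∠(UL, LT) = 90.00° ✓; |LT| = 37.50 ✓; |ZT| = 26.62 ✓.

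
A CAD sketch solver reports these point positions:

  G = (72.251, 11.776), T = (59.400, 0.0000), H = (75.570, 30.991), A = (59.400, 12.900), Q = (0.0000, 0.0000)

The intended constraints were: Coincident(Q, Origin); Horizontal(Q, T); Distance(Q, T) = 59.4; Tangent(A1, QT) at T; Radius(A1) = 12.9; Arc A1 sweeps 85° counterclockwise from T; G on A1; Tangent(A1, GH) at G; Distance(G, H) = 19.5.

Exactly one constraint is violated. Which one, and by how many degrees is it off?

Tangent(A1, GH) at G — off by 4.80°.

Q = (0.00, 0.00) ✓; Q.y = 0.00, T.y = 0.00 ✓; |QT| = 59.40 ✓; ∠(AT, TQ) = 90.00° ✓; |AT| = 12.90 ✓; bearing(A→G) − bearing(A→T) = 85.00° ✓; |AG| = 12.90 ✓; ∠(AG, GH) = 94.80° ✗; |GH| = 19.50 ✓.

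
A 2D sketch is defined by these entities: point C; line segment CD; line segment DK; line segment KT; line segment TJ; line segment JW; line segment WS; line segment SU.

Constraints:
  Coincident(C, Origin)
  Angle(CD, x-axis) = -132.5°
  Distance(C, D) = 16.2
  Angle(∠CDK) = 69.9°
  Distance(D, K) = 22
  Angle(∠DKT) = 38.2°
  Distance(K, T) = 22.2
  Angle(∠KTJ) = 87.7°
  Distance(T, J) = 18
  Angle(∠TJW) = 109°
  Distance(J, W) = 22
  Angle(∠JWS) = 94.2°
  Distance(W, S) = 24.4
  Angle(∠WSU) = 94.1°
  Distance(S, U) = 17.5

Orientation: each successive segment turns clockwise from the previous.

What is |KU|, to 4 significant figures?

9.580

C is at the origin; CD runs at -132.5° with length 16.2, so D = (-10.94, -11.94). ∠CDK = 69.9° gives DK at 117.4° from the x-axis; with |DK| = 22.0, K = (-21.07, 7.588). ∠DKT = 38.2° gives KT at -24.40° from the x-axis; with |KT| = 22.2, T = (-0.8518, -1.583). ∠KTJ = 87.7° gives TJ at -116.7° from the x-axis; with |TJ| = 18.0, J = (-8.940, -17.66). ∠TJW = 109.0° gives JW at 172.3° from the x-axis; with |JW| = 22.0, W = (-30.74, -14.72). ∠JWS = 94.2° gives WS at 86.50° from the x-axis; with |WS| = 24.4, S = (-29.25, 9.639). ∠WSU = 94.1° gives SU at 0.6000° from the x-axis; with |SU| = 17.5, U = (-11.75, 9.822). Then |KU| = |U − K| = 9.580.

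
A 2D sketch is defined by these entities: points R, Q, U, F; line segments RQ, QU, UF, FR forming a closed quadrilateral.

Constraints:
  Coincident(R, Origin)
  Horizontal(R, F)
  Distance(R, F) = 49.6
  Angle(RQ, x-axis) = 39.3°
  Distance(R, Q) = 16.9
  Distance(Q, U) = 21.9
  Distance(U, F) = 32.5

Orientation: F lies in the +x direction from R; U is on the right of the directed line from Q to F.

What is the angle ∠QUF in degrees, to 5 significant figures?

86.479°

Checks: |QU| = 21.90 ✓; |UF| = 32.50 ✓.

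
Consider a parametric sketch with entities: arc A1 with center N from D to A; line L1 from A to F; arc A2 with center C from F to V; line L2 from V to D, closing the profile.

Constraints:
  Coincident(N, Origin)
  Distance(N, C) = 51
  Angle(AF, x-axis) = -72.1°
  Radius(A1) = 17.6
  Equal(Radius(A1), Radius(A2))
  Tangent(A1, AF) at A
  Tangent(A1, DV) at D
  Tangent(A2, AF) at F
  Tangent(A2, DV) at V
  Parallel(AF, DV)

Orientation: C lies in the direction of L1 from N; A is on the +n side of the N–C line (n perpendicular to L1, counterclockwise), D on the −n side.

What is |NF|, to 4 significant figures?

53.95

Tangency of A1 to both parallel lines with radius 17.6 puts A and D at N ± 17.6·n: A = (16.75, 5.409), D = (-16.75, -5.409). Equal radii place F and V the same way about C: F = C + 17.6·n = (32.42, -43.12), V = C − 17.6·n = (-1.073, -53.94). Then |NF| = |F − N| = 53.95.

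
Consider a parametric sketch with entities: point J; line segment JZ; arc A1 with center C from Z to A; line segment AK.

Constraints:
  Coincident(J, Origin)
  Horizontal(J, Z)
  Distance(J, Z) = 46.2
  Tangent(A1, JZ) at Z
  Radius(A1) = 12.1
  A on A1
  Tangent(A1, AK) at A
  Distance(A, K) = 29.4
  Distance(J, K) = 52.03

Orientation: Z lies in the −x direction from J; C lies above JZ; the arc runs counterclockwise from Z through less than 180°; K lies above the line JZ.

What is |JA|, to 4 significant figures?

35.97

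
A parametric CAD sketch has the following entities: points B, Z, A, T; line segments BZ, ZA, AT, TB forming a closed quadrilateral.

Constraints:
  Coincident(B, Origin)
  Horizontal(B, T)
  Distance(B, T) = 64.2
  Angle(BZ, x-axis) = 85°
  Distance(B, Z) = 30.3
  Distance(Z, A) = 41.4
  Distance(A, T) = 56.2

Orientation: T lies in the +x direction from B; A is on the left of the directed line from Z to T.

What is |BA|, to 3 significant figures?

63.5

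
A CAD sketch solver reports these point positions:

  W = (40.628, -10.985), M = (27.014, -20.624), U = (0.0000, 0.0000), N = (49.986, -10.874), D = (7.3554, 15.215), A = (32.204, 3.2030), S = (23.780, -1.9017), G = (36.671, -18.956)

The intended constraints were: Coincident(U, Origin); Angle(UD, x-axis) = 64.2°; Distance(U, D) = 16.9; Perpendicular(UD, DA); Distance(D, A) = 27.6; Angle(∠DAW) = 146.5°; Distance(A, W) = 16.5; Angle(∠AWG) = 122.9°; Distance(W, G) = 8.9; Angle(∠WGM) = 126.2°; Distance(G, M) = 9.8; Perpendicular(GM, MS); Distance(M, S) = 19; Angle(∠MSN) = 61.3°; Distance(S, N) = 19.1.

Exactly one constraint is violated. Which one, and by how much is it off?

Distance(S, N) = 19.1 — off by 8.60.

U = (0.00, 0.00) ✓; UD at 64.20° ✓; |UD| = 16.90 ✓; ∠(UD, DA) = 90.00° ✓; |DA| = 27.60 ✓; ∠DAW = 146.5° ✓; |AW| = 16.50 ✓; ∠AWG = 122.9° ✓; |WG| = 8.899 ✓; ∠WGM = 126.2° ✓; |GM| = 9.800 ✓; ∠(GM, MS) = 90.00° ✓; |MS| = 19.00 ✓; ∠MSN = 61.30° ✓; |SN| = 27.70 ✗.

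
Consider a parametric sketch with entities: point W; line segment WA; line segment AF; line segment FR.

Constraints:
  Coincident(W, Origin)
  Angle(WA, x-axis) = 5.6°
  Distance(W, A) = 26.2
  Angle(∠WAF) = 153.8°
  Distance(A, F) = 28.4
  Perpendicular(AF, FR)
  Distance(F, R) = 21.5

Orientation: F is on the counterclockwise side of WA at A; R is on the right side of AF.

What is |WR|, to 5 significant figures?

61.546

W is at the origin; WA runs at 5.6° with length 26.2, so A = 26.2·(cos 5.6°, sin 5.6°) = (26.075, 2.5567). ∠WAF = 153.8°, so AF runs at 5.6° + (180° − 153.8°) = 31.800° from the x-axis; with |AF| = 28.4, F = A + 28.4·(cos 31.800°, sin 31.800°) = (50.212, 17.522). AF is perpendicular to FR; with |FR| = 21.5 on the right of AF, R = F + 21.5·(0.52696, -0.84989) = (61.541, -0.75048). Then |WR| = |R − W| = 61.546.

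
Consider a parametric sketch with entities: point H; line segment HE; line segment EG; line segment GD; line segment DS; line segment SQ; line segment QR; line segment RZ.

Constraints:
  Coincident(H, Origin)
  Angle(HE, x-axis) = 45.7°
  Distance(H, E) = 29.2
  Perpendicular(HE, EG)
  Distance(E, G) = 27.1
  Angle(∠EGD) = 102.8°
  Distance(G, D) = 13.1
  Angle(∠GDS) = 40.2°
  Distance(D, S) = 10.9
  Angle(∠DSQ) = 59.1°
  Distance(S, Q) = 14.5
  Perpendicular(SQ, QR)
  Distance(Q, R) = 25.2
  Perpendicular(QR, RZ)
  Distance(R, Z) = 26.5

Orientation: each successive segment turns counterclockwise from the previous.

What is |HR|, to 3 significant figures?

44.5

H is at the origin; HE runs at 45.7° with length 29.2, so E = (20.4, 20.9). HE is perpendicular to EG, so EG runs at 136°; with |EG| = 27.1, G = (0.998, 39.8). ∠EGD = 102.8° gives GD at -147° from the x-axis; with |GD| = 13.1, D = (-10.0, 32.7). ∠GDS = 40.2° gives DS at -7.30° from the x-axis; with |DS| = 10.9, S = (0.811, 31.3). ∠DSQ = 59.1° gives SQ at 114° from the x-axis; with |SQ| = 14.5, Q = (-4.99, 44.6). The perpendicularity gives QR at right angles to SQ, so QR runs at -156°; with |QR| = 25.2, R = (-28.1, 34.5). Then |HR| = |R − H| = 44.5.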